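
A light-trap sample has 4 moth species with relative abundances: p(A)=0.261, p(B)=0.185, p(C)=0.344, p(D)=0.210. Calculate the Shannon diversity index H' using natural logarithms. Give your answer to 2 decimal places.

1.36

Each pᵢ ln pᵢ term (working shown to 4 dp, full precision carried): 0.261×(-1.3432)=-0.3506, 0.185×(-1.6874)=-0.3122, 0.344×(-1.0671)=-0.3671, 0.21×(-1.5606)=-0.3277.
Sum = -1.3576, so H' = 1.36.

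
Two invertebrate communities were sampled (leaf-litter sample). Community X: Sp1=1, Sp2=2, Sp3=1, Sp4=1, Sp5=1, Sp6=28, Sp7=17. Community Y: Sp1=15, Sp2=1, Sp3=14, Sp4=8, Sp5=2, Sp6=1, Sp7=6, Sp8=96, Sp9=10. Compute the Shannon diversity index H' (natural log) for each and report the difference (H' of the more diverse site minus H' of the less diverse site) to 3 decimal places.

0.190

Community X: N=51, proportions 0.019608, 0.039216, 0.019608, 0.019608, 0.019608, 0.54902, 0.333333, giving H' = 1.130793 (working shown to 6 dp, full precision carried).
Community Y: N=153, proportions 0.098039, 0.006536, 0.091503, 0.052288, 0.013072, 0.006536, 0.039216, 0.627451, 0.065359, giving H' = 1.321005.
Difference = |1.130793 − 1.321005| = 0.190212, i.e. 0.190 to 3 decimal places.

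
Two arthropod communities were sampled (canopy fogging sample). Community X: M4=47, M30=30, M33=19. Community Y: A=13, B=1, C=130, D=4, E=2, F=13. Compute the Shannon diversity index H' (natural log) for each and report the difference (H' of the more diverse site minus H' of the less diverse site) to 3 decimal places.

0.274

Community X: N=96, proportions 0.48958, 0.3125, 0.19792, giving H' = 1.03375 (working shown to 5 dp, full precision carried).
Community Y: N=163, proportions 0.07975, 0.00613, 0.79755, 0.02454, 0.01227, 0.07975, giving H' = 0.76001.
Difference = |1.03375 − 0.76001| = 0.27374, i.e. 0.274 to 3 decimal places.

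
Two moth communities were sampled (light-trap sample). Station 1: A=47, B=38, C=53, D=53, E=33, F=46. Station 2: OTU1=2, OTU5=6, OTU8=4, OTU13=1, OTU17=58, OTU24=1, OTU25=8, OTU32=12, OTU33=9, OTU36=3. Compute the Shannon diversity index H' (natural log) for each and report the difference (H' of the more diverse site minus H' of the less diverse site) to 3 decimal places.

0.237

Station 1: N=270, proportions 0.17407, 0.14074, 0.1963, 0.1963, 0.12222, 0.17037, giving H' = 1.77791 (working shown to 5 dp, full precision carried).
Station 2: N=104, proportions 0.01923, 0.05769, 0.03846, 0.00962, 0.55769, 0.00962, 0.07692, 0.11538, 0.08654, 0.02885, giving H' = 1.54138.
Difference = |1.77791 − 1.54138| = 0.23653, i.e. 0.237 to 3 decimal places.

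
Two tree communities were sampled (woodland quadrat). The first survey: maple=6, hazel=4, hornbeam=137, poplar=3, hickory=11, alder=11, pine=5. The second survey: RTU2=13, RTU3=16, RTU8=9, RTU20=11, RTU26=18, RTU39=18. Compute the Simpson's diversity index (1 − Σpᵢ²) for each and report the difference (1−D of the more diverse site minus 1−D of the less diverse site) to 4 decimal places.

The first survey: N=177, proportions 0.033898, 0.022599, 0.774011, 0.016949, 0.062147, 0.062147, 0.028249, giving 1−D = 0.390437 (working shown to 6 dp, full precision carried).
The second survey: N=85, proportions 0.152941, 0.188235, 0.105882, 0.129412, 0.211765, 0.211765, giving 1−D = 0.823529.
Difference = |0.390437 − 0.823529| = 0.433092, i.e. 0.4331 to 4 decimal places.

0.4331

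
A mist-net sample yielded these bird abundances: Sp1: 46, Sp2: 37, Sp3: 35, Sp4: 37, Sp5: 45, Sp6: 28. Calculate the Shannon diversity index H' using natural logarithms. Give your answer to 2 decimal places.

1.78

Total N = 46+37+35+37+45+28 = 228, so the proportions are 0.2018, 0.1623, 0.1535, 0.1623, 0.1974, 0.1228 (working shown to 4 dp, full precision carried).
Each pᵢ ln pᵢ term: 0.2018×(-1.6007)=-0.3229, 0.1623×(-1.8184)=-0.2951, 0.1535×(-1.8740)=-0.2877, 0.1623×(-1.8184)=-0.2951, 0.1974×(-1.6227)=-0.3203, 0.1228×(-2.0971)=-0.2575.
Sum = -1.7786, so H' = 1.78.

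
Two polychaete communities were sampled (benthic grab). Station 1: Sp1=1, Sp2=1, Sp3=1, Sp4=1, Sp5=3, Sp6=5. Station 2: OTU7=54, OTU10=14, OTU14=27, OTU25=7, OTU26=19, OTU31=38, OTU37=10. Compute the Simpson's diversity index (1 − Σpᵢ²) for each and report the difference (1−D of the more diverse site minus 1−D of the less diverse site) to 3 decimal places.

0.061

Station 1: N=12, proportions 0.08333, 0.08333, 0.08333, 0.08333, 0.25, 0.41667, giving 1−D = 0.73611 (working shown to 5 dp, full precision carried).
Station 2: N=169, proportions 0.31953, 0.08284, 0.15976, 0.04142, 0.11243, 0.22485, 0.05917, giving 1−D = 0.79710.
Difference = |0.73611 − 0.79710| = 0.06099, i.e. 0.061 to 3 decimal places.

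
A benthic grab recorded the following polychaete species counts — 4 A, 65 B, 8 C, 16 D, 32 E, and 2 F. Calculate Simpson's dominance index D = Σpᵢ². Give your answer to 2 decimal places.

Total N = 4+65+8+16+32+2 = 127, so the proportions are 0.0315, 0.5118, 0.063, 0.126, 0.252, 0.0157 (working shown to 4 dp, full precision carried).
D = 0.0315² + 0.5118² + 0.063² + 0.126² + 0.252² + 0.0157² = 0.0010 + 0.2620 + 0.0040 + 0.0159 + 0.0635 + 0.0002 = 0.3465.
To 2 decimal places, D = 0.35.

0.35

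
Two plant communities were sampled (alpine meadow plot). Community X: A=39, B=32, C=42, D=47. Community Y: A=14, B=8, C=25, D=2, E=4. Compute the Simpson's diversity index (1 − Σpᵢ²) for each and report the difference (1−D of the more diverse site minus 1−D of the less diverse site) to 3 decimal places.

0.068

Community X: N=160, proportions 0.24375, 0.2, 0.2625, 0.29375, giving 1−D = 0.74539 (working shown to 5 dp, full precision carried).
Community Y: N=53, proportions 0.26415, 0.15094, 0.4717, 0.03774, 0.07547, giving 1−D = 0.67782.
Difference = |0.74539 − 0.67782| = 0.06757, i.e. 0.068 to 3 decimal places.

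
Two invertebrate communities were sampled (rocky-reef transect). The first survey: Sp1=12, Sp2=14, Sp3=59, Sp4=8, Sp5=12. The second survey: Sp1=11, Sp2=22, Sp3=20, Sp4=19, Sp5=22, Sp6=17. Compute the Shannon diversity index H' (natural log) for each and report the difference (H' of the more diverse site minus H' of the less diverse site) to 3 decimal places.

The first survey: N=105, proportions 0.114286, 0.133333, 0.561905, 0.07619, 0.114286, giving H' = 1.284486 (working shown to 6 dp, full precision carried).
The second survey: N=111, proportions 0.099099, 0.198198, 0.18018, 0.171171, 0.198198, 0.153153, giving H' = 1.768933.
Difference = |1.284486 − 1.768933| = 0.484447, i.e. 0.484 to 3 decimal places.

0.484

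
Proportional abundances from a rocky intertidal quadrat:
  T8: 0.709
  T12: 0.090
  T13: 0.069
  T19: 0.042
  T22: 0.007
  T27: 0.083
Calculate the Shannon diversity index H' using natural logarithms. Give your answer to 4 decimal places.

Each pᵢ ln pᵢ term (working shown to 6 dp, full precision carried): 0.709×(-0.343900)=-0.243825, 0.09×(-2.407946)=-0.216715, 0.069×(-2.673649)=-0.184482, 0.042×(-3.170086)=-0.133144, 0.007×(-4.961845)=-0.034733, 0.083×(-2.488915)=-0.206580.
Sum = -1.019478, so H' = 1.0195.

1.0195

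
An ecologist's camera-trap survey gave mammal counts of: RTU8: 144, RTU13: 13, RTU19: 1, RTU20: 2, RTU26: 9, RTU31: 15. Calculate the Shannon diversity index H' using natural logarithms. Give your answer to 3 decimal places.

0.809

Total N = 144+13+1+2+9+15 = 184, so the proportions are 0.78261, 0.07065, 0.00543, 0.01087, 0.04891, 0.08152 (working shown to 5 dp, full precision carried).
Each pᵢ ln pᵢ term: 0.78261×(-0.24512)=-0.19183, 0.07065×(-2.64999)=-0.18723, 0.00543×(-5.21494)=-0.02834, 0.01087×(-4.52179)=-0.04915, 0.04891×(-3.01771)=-0.14761, 0.08152×(-2.50689)=-0.20437.
Sum = -0.80853, so H' = 0.809.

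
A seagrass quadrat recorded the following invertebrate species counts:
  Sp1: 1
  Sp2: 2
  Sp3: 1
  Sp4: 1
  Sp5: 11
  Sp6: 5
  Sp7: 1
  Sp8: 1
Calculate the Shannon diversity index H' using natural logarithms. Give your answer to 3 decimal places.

1.579

Total N = 1+2+1+1+11+5+1+1 = 23, so the proportions are 0.04348, 0.08696, 0.04348, 0.04348, 0.47826, 0.21739, 0.04348, 0.04348 (working shown to 5 dp, full precision carried).
Each pᵢ ln pᵢ term: 0.04348×(-3.13549)=-0.13633, 0.08696×(-2.44235)=-0.21238, 0.04348×(-3.13549)=-0.13633, 0.04348×(-3.13549)=-0.13633, 0.47826×(-0.73760)=-0.35276, 0.21739×(-1.52606)=-0.33175, 0.04348×(-3.13549)=-0.13633, 0.04348×(-3.13549)=-0.13633.
Sum = -1.57852, so H' = 1.579.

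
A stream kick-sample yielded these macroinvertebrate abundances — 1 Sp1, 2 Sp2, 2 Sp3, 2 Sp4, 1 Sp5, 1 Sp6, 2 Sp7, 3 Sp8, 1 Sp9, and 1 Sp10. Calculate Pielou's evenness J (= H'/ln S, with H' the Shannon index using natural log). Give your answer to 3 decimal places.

Total N = 1+2+2+2+1+1+2+3+1+1 = 16, so the proportions are 0.0625, 0.125, 0.125, 0.125, 0.0625, 0.0625, 0.125, 0.1875, 0.0625, 0.0625 (working shown to 5 dp, full precision carried).
H' = −Σ pᵢ ln pᵢ = −((-0.17329) + (-0.25993) + (-0.25993) + (-0.25993) + (-0.17329) + (-0.17329) + (-0.25993) + (-0.31387) + (-0.17329) + (-0.17329)) = 2.22003.
With S = 10 species, ln S = 2.30259, so J = 2.22003/2.30259 = 0.96414, i.e. 0.964 to 3 decimal places.

0.964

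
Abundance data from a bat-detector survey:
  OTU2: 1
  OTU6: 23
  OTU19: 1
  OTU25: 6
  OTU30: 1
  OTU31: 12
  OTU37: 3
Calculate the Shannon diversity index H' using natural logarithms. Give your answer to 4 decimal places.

Total N = 1+23+1+6+1+12+3 = 47, so the proportions are 0.021277, 0.489362, 0.021277, 0.12766, 0.021277, 0.255319, 0.06383 (working shown to 6 dp, full precision carried).
Each pᵢ ln pᵢ term: 0.021277×(-3.850148)=-0.081918, 0.489362×(-0.714653)=-0.349724, 0.021277×(-3.850148)=-0.081918, 0.12766×(-2.058388)=-0.262773, 0.021277×(-3.850148)=-0.081918, 0.255319×(-1.365241)=-0.348572, 0.06383×(-2.751535)=-0.175630.
Sum = -1.382453, so H' = 1.3825.

1.3825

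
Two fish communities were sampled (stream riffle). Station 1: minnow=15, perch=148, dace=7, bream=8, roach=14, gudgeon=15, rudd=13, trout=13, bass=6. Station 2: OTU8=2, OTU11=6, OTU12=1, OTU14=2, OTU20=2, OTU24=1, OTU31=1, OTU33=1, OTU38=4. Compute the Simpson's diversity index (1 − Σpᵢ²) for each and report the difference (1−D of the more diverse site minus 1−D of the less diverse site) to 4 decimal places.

0.2333

Station 1: N=239, proportions 0.062762, 0.619247, 0.029289, 0.033473, 0.058577, 0.062762, 0.054393, 0.054393, 0.025105, giving 1−D = 0.596698 (working shown to 6 dp, full precision carried).
Station 2: N=20, proportions 0.1, 0.3, 0.05, 0.1, 0.1, 0.05, 0.05, 0.05, 0.2, giving 1−D = 0.830000.
Difference = |0.596698 − 0.830000| = 0.233302, i.e. 0.2333 to 4 decimal places.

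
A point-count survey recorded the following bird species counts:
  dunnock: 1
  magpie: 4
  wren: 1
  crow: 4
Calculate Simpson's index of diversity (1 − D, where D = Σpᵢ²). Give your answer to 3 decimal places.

Total N = 1+4+1+4 = 10, so the proportions are 0.1, 0.4, 0.1, 0.4 (working shown to 5 dp, full precision carried).
D = 0.1² + 0.4² + 0.1² + 0.4² = 0.01000 + 0.16000 + 0.01000 + 0.16000 = 0.34000.
So 1 − D = 0.66000, i.e. 0.660 to 3 decimal places.

0.660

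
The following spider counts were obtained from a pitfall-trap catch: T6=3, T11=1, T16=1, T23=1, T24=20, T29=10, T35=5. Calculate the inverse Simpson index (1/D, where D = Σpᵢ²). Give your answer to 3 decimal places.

3.130

Total N = 3+1+1+1+20+10+5 = 41, so the proportions are 0.073171, 0.02439, 0.02439, 0.02439, 0.487805, 0.243902, 0.121951 (working shown to 6 dp, full precision carried).
D = 0.073171² + 0.02439² + 0.02439² + 0.02439² + 0.487805² + 0.243902² + 0.121951² = 0.005354 + 0.000595 + 0.000595 + 0.000595 + 0.237954 + 0.059488 + 0.014872 = 0.319453.
So 1/D = 3.13035, i.e. 3.130 to 3 decimal places.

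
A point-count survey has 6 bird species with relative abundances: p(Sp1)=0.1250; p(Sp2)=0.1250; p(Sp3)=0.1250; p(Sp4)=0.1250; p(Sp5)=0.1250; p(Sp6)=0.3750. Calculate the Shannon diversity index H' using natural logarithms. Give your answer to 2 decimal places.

1.67

Each pᵢ ln pᵢ term (working shown to 4 dp, full precision carried): 0.125×(-2.0794)=-0.2599, 0.125×(-2.0794)=-0.2599, 0.125×(-2.0794)=-0.2599, 0.125×(-2.0794)=-0.2599, 0.125×(-2.0794)=-0.2599, 0.375×(-0.9808)=-0.3678.
Sum = -1.6675, so H' = 1.67.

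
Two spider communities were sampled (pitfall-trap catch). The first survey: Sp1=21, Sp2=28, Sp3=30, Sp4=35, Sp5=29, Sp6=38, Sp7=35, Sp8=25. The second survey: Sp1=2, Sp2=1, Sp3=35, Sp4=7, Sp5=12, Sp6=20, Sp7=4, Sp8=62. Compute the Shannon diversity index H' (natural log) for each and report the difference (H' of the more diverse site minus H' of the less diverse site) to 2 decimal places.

The first survey: N=241, proportions 0.0871, 0.1162, 0.1245, 0.1452, 0.1203, 0.1577, 0.1452, 0.1037, giving H' = 2.0636 (working shown to 4 dp, full precision carried).
The second survey: N=143, proportions 0.014, 0.007, 0.2448, 0.049, 0.0839, 0.1399, 0.028, 0.4336, giving H' = 1.5320.
Difference = |2.0636 − 1.5320| = 0.5316, i.e. 0.53 to 2 decimal places.

0.53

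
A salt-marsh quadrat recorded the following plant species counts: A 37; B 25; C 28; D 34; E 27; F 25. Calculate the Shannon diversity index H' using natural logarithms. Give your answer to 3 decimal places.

1.780

Total N = 37+25+28+34+27+25 = 176, so the proportions are 0.21023, 0.14205, 0.15909, 0.19318, 0.15341, 0.14205 (working shown to 5 dp, full precision carried).
Each pᵢ ln pᵢ term: 0.21023×(-1.55957)=-0.32786, 0.14205×(-1.95161)=-0.27722, 0.15909×(-1.83828)=-0.29245, 0.19318×(-1.64412)=-0.31761, 0.15341×(-1.87465)=-0.28759, 0.14205×(-1.95161)=-0.27722.
Sum = -1.77995, so H' = 1.780.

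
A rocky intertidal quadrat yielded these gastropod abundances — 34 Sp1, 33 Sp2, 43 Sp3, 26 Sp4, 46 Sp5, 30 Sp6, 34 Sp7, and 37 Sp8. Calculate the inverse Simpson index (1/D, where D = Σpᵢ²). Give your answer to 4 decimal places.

Total N = 34+33+43+26+46+30+34+37 = 283, so the proportions are 0.12014134, 0.11660777, 0.15194346, 0.09187279, 0.16254417, 0.10600707, 0.12014134, 0.13074205 (working shown to 8 dp, full precision carried).
D = 0.12014134² + 0.11660777² + 0.15194346² + 0.09187279² + 0.16254417² + 0.10600707² + 0.12014134² + 0.13074205² = 0.01443394 + 0.01359737 + 0.02308682 + 0.00844061 + 0.02642061 + 0.01123750 + 0.01443394 + 0.01709348 = 0.12874427.
So 1/D = 7.767336, i.e. 7.7673 to 4 decimal places.

7.7673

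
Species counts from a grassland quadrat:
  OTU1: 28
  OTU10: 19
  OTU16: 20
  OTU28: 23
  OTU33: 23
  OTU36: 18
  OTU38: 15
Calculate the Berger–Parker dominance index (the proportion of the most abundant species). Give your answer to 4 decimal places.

0.1918

Total N = 28+19+20+23+23+18+15 = 146, so the proportions are 0.191781, 0.130137, 0.136986, 0.157534, 0.157534, 0.123288, 0.10274 (working shown to 6 dp, full precision carried).
The largest proportion is 0.191781, i.e. d = 0.1918 to 4 decimal places.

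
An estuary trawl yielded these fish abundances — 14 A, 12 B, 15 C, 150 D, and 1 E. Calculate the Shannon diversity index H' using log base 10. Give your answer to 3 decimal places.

Total N = 14+12+15+150+1 = 192, so the proportions are 0.07292, 0.0625, 0.07812, 0.78125, 0.00521 (working shown to 5 dp, full precision carried).
Each pᵢ log₁₀ pᵢ term: 0.07292×(-1.13717)=-0.08292, 0.0625×(-1.20412)=-0.07526, 0.07812×(-1.10721)=-0.08650, 0.78125×(-0.10721)=-0.08376, 0.00521×(-2.28330)=-0.01189.
Sum = -0.34033, so H' = 0.340.

0.340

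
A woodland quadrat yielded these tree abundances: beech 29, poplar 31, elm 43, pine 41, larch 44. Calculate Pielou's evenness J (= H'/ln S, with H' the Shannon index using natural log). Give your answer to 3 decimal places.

0.991

Total N = 29+31+43+41+44 = 188, so the proportions are 0.15426, 0.16489, 0.22872, 0.21809, 0.23404 (working shown to 5 dp, full precision carried).
H' = −Σ pᵢ ln pᵢ = −((-0.28833) + (-0.29721) + (-0.33742) + (-0.33212) + (-0.33989)) = 1.59497.
With S = 5 species, ln S = 1.60944, so J = 1.59497/1.60944 = 0.99101, i.e. 0.991 to 3 decimal places.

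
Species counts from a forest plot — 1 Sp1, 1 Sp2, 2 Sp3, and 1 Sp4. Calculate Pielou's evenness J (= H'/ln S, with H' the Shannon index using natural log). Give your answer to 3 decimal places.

0.961

Total N = 1+1+2+1 = 5, so the proportions are 0.2, 0.2, 0.4, 0.2 (working shown to 5 dp, full precision carried).
H' = −Σ pᵢ ln pᵢ = −((-0.32189) + (-0.32189) + (-0.36652) + (-0.32189)) = 1.33218.
With S = 4 species, ln S = 1.38629, so J = 1.33218/1.38629 = 0.96096, i.e. 0.961 to 3 decimal places.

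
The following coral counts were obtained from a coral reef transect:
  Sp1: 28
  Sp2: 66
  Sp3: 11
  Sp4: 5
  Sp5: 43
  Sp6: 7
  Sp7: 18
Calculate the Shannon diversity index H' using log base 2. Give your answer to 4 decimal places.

Total N = 28+66+11+5+43+7+18 = 178, so the proportions are 0.157303, 0.370787, 0.061798, 0.02809, 0.241573, 0.039326, 0.101124 (working shown to 6 dp, full precision carried).
Each pᵢ log₂ pᵢ term: 0.157303×(-2.668379)=-0.419745, 0.370787×(-1.431339)=-0.530721, 0.061798×(-4.016302)=-0.248198, 0.02809×(-5.153805)=-0.144770, 0.241573×(-2.049469)=-0.495096, 0.039326×(-4.668379)=-0.183588, 0.101124×(-3.305808)=-0.334295.
Sum = -2.356414, so H' = 2.3564.

2.3564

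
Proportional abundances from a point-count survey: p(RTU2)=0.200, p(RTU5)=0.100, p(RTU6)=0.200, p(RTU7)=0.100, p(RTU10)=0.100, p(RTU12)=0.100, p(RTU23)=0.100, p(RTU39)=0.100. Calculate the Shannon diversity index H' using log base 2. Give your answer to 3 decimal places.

Each pᵢ log₂ pᵢ term (working shown to 5 dp, full precision carried): 0.2×(-2.32193)=-0.46439, 0.1×(-3.32193)=-0.33219, 0.2×(-2.32193)=-0.46439, 0.1×(-3.32193)=-0.33219, 0.1×(-3.32193)=-0.33219, 0.1×(-3.32193)=-0.33219, 0.1×(-3.32193)=-0.33219, 0.1×(-3.32193)=-0.33219.
Sum = -2.92193, so H' = 2.922.

2.922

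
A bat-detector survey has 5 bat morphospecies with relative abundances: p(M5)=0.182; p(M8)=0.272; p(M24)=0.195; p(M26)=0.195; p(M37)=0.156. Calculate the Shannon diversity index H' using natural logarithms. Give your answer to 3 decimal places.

Each pᵢ ln pᵢ term (working shown to 5 dp, full precision carried): 0.182×(-1.70375)=-0.31008, 0.272×(-1.30195)=-0.35413, 0.195×(-1.63476)=-0.31878, 0.195×(-1.63476)=-0.31878, 0.156×(-1.85790)=-0.28983.
Sum = -1.59160, so H' = 1.592.

1.592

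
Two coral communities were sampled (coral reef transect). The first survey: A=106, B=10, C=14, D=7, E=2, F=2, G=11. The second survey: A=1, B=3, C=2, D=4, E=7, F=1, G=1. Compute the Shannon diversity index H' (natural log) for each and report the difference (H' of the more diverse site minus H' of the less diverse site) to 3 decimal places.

The first survey: N=152, proportions 0.6973684, 0.0657895, 0.0921053, 0.0460526, 0.0131579, 0.0131579, 0.0723684, giving H' = 1.0958015 (working shown to 7 dp, full precision carried).
The second survey: N=19, proportions 0.0526316, 0.1578947, 0.1052632, 0.2105263, 0.3684211, 0.0526316, 0.0526316, giving H' = 1.6892453.
Difference = |1.0958015 − 1.6892453| = 0.5934438, i.e. 0.593 to 3 decimal places.

0.593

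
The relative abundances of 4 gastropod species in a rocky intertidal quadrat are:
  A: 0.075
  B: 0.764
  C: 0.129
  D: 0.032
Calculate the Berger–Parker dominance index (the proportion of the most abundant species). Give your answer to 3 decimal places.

0.764

The largest proportion is 0.764, i.e. d = 0.764 to 3 decimal places.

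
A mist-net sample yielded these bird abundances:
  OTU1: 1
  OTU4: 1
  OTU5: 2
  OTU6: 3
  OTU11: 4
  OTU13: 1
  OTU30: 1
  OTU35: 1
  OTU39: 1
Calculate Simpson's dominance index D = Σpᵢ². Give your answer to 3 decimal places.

0.156

Total N = 1+1+2+3+4+1+1+1+1 = 15, so the proportions are 0.06667, 0.06667, 0.13333, 0.2, 0.26667, 0.06667, 0.06667, 0.06667, 0.06667 (working shown to 5 dp, full precision carried).
D = 0.06667² + 0.06667² + 0.13333² + 0.2² + 0.26667² + 0.06667² + 0.06667² + 0.06667² + 0.06667² = 0.00444 + 0.00444 + 0.01778 + 0.04000 + 0.07111 + 0.00444 + 0.00444 + 0.00444 + 0.00444 = 0.15556.
To 3 decimal places, D = 0.156.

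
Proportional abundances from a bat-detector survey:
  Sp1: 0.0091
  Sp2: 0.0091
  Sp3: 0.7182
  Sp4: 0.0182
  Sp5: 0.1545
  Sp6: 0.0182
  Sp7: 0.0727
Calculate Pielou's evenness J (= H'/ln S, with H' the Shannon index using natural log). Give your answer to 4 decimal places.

0.4873

H' = −Σ pᵢ ln pᵢ = −((-0.042765) + (-0.042765) + (-0.237729) + (-0.072915) + (-0.288538) + (-0.072915) + (-0.190577)) = 0.948205 (working shown to 6 dp, full precision carried).
With S = 7 species, ln S = 1.945910, so J = 0.948205/1.945910 = 0.487281, i.e. 0.4873 to 4 decimal places.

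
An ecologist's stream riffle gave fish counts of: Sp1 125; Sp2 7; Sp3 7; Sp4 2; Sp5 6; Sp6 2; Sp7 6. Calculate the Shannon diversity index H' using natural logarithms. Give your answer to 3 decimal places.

Total N = 125+7+7+2+6+2+6 = 155, so the proportions are 0.80645, 0.04516, 0.04516, 0.0129, 0.03871, 0.0129, 0.03871 (working shown to 5 dp, full precision carried).
Each pᵢ ln pᵢ term: 0.80645×(-0.21511)=-0.17348, 0.04516×(-3.09751)=-0.13989, 0.04516×(-3.09751)=-0.13989, 0.0129×(-4.35028)=-0.05613, 0.03871×(-3.25167)=-0.12587, 0.0129×(-4.35028)=-0.05613, 0.03871×(-3.25167)=-0.12587.
Sum = -0.81726, so H' = 0.817.

0.817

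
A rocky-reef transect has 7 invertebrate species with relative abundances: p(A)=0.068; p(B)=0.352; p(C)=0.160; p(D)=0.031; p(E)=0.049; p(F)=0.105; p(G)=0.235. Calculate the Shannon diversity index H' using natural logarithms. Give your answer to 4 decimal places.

1.6760

Each pᵢ ln pᵢ term (working shown to 6 dp, full precision carried): 0.068×(-2.688248)=-0.182801, 0.352×(-1.044124)=-0.367532, 0.16×(-1.832581)=-0.293213, 0.031×(-3.473768)=-0.107687, 0.049×(-3.015935)=-0.147781, 0.105×(-2.253795)=-0.236648, 0.235×(-1.448170)=-0.340320.
Sum = -1.675982, so H' = 1.6760.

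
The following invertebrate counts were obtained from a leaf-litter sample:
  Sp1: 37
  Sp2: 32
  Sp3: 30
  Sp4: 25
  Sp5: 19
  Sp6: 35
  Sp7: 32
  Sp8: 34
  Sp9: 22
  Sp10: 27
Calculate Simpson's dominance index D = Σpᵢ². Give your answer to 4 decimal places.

Total N = 37+32+30+25+19+35+32+34+22+27 = 293, so the proportions are 0.12628, 0.109215, 0.102389, 0.085324, 0.064846, 0.119454, 0.109215, 0.116041, 0.075085, 0.09215 (working shown to 6 dp, full precision carried).
D = 0.12628² + 0.109215² + 0.102389² + 0.085324² + 0.064846² + 0.119454² + 0.109215² + 0.116041² + 0.075085² + 0.09215² = 0.015947 + 0.011928 + 0.010484 + 0.007280 + 0.004205 + 0.014269 + 0.011928 + 0.013466 + 0.005638 + 0.008492 = 0.103635.
To 4 decimal places, D = 0.1036.

0.1036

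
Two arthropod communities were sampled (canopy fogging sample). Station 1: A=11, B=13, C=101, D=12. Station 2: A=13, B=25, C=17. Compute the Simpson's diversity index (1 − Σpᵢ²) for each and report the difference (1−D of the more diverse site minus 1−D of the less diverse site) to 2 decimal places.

0.21

Station 1: N=137, proportions 0.0803, 0.0949, 0.7372, 0.0876, giving 1−D = 0.4334 (working shown to 4 dp, full precision carried).
Station 2: N=55, proportions 0.2364, 0.4545, 0.3091, giving 1−D = 0.6420.
Difference = |0.4334 − 0.6420| = 0.2086, i.e. 0.21 to 2 decimal places.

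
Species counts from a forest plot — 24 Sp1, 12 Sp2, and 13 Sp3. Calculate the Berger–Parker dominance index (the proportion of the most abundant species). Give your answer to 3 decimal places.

0.490

Total N = 24+12+13 = 49, so the proportions are 0.4898, 0.2449, 0.26531 (working shown to 5 dp, full precision carried).
The largest proportion is 0.4898, i.e. d = 0.490 to 3 decimal places.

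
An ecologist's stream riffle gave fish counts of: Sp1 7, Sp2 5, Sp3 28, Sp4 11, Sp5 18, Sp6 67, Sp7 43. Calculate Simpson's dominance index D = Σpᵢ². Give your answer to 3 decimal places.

Total N = 7+5+28+11+18+67+43 = 179, so the proportions are 0.03911, 0.02793, 0.15642, 0.06145, 0.10056, 0.3743, 0.24022 (working shown to 5 dp, full precision carried).
D = 0.03911² + 0.02793² + 0.15642² + 0.06145² + 0.10056² + 0.3743² + 0.24022² = 0.00153 + 0.00078 + 0.02447 + 0.00378 + 0.01011 + 0.14010 + 0.05771 = 0.23848.
To 3 decimal places, D = 0.238.

0.238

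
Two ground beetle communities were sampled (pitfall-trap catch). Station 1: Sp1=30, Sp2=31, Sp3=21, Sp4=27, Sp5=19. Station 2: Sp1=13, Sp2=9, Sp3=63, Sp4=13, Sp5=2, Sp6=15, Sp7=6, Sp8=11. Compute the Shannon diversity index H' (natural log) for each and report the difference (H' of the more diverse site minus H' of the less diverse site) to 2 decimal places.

0.06

Station 1: N=128, proportions 0.234375, 0.242188, 0.164062, 0.210938, 0.148438, giving H' = 1.591433 (working shown to 6 dp, full precision carried).
Station 2: N=132, proportions 0.098485, 0.068182, 0.477273, 0.098485, 0.015152, 0.113636, 0.045455, 0.083333, giving H' = 1.650865.
Difference = |1.591433 − 1.650865| = 0.059432, i.e. 0.06 to 2 decimal places.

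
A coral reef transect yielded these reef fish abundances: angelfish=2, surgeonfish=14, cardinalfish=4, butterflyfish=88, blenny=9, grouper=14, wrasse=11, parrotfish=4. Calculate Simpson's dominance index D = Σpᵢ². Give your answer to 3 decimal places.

0.393

Total N = 2+14+4+88+9+14+11+4 = 146, so the proportions are 0.0137, 0.09589, 0.0274, 0.60274, 0.06164, 0.09589, 0.07534, 0.0274 (working shown to 5 dp, full precision carried).
D = 0.0137² + 0.09589² + 0.0274² + 0.60274² + 0.06164² + 0.09589² + 0.07534² + 0.0274² = 0.00019 + 0.00919 + 0.00075 + 0.36330 + 0.00380 + 0.00919 + 0.00568 + 0.00075 = 0.39285.
To 3 decimal places, D = 0.393.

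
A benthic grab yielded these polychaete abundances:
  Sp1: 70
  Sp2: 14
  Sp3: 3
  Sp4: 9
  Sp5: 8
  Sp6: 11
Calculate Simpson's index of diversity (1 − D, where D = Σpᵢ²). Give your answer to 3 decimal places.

Total N = 70+14+3+9+8+11 = 115, so the proportions are 0.6087, 0.12174, 0.02609, 0.07826, 0.06957, 0.09565 (working shown to 5 dp, full precision carried).
D = 0.6087² + 0.12174² + 0.02609² + 0.07826² + 0.06957² + 0.09565² = 0.37051 + 0.01482 + 0.00068 + 0.00612 + 0.00484 + 0.00915 = 0.40612.
So 1 − D = 0.59388, i.e. 0.594 to 3 decimal places.

0.594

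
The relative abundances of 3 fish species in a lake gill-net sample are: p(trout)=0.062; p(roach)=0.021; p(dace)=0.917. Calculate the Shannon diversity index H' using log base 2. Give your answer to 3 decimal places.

Each pᵢ log₂ pᵢ term (working shown to 5 dp, full precision carried): 0.062×(-4.01159)=-0.24872, 0.021×(-5.57347)=-0.11704, 0.917×(-0.12501)=-0.11463.
Sum = -0.48039, so H' = 0.480.

0.480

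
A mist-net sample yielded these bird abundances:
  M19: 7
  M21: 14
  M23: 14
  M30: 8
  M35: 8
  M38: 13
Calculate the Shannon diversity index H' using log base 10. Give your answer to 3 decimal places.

Total N = 7+14+14+8+8+13 = 64, so the proportions are 0.10938, 0.21875, 0.21875, 0.125, 0.125, 0.20312 (working shown to 5 dp, full precision carried).
Each pᵢ log₁₀ pᵢ term: 0.10938×(-0.96108)=-0.10512, 0.21875×(-0.66005)=-0.14439, 0.21875×(-0.66005)=-0.14439, 0.125×(-0.90309)=-0.11289, 0.125×(-0.90309)=-0.11289, 0.20312×(-0.69224)=-0.14061.
Sum = -0.76027, so H' = 0.760.

0.760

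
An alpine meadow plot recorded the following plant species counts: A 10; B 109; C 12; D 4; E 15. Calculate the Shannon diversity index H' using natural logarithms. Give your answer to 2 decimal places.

0.94

Total N = 10+109+12+4+15 = 150, so the proportions are 0.0667, 0.7267, 0.08, 0.0267, 0.1 (working shown to 4 dp, full precision carried).
Each pᵢ ln pᵢ term: 0.0667×(-2.7081)=-0.1805, 0.7267×(-0.3193)=-0.2320, 0.08×(-2.5257)=-0.2021, 0.0267×(-3.6243)=-0.0966, 0.1×(-2.3026)=-0.2303.
Sum = -0.9415, so H' = 0.94.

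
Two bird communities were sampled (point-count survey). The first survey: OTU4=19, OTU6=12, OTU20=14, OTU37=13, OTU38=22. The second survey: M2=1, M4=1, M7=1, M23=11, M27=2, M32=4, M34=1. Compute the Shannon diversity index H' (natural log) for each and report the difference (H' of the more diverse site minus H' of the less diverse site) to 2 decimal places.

0.12

The first survey: N=80, proportions 0.2375, 0.15, 0.175, 0.1625, 0.275, giving H' = 1.5813 (working shown to 4 dp, full precision carried).
The second survey: N=21, proportions 0.0476, 0.0476, 0.0476, 0.5238, 0.0952, 0.1905, 0.0476, giving H' = 1.4584.
Difference = |1.5813 − 1.4584| = 0.1229, i.e. 0.12 to 2 decimal places.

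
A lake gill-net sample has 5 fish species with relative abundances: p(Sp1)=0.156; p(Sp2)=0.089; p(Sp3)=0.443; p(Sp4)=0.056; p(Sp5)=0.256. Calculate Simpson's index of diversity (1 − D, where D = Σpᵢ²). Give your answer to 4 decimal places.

D = 0.156² + 0.089² + 0.443² + 0.056² + 0.256² = 0.024336 + 0.007921 + 0.196249 + 0.003136 + 0.065536 = 0.297178 (working shown to 6 dp, full precision carried).
So 1 − D = 0.702822, i.e. 0.7028 to 4 decimal places.

0.7028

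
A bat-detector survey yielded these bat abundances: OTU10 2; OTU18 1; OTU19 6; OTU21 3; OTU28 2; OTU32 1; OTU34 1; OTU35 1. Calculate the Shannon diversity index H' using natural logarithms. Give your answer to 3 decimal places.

Total N = 2+1+6+3+2+1+1+1 = 17, so the proportions are 0.11765, 0.05882, 0.35294, 0.17647, 0.11765, 0.05882, 0.05882, 0.05882 (working shown to 5 dp, full precision carried).
Each pᵢ ln pᵢ term: 0.11765×(-2.14007)=-0.25177, 0.05882×(-2.83321)=-0.16666, 0.35294×(-1.04145)=-0.36757, 0.17647×(-1.73460)=-0.30611, 0.11765×(-2.14007)=-0.25177, 0.05882×(-2.83321)=-0.16666, 0.05882×(-2.83321)=-0.16666, 0.05882×(-2.83321)=-0.16666.
Sum = -1.84386, so H' = 1.844.

1.844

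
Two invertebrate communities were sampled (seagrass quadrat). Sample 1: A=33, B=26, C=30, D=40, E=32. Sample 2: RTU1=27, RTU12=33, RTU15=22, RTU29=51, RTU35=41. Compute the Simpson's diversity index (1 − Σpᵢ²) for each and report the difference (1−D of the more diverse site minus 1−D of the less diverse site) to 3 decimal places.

Sample 1: N=161, proportions 0.204969, 0.161491, 0.186335, 0.248447, 0.198758, giving 1−D = 0.795957 (working shown to 6 dp, full precision carried).
Sample 2: N=174, proportions 0.155172, 0.189655, 0.126437, 0.293103, 0.235632, giving 1−D = 0.782534.
Difference = |0.795957 − 0.782534| = 0.013423, i.e. 0.013 to 3 decimal places.

0.013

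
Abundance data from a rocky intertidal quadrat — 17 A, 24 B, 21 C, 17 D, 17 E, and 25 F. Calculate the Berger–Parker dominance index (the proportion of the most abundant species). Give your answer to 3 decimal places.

Total N = 17+24+21+17+17+25 = 121, so the proportions are 0.1405, 0.19835, 0.17355, 0.1405, 0.1405, 0.20661 (working shown to 5 dp, full precision carried).
The largest proportion is 0.20661, i.e. d = 0.207 to 3 decimal places.

0.207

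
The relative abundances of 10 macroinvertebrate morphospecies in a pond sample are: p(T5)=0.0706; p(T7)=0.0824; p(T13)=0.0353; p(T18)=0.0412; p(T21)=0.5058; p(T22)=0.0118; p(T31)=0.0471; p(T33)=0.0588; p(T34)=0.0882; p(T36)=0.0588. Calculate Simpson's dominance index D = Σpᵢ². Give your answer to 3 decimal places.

D = 0.0706² + 0.0824² + 0.0353² + 0.0412² + 0.5058² + 0.0118² + 0.0471² + 0.0588² + 0.0882² + 0.0588² = 0.00498 + 0.00679 + 0.00125 + 0.00170 + 0.25583 + 0.00014 + 0.00222 + 0.00346 + 0.00778 + 0.00346 = 0.28760 (working shown to 5 dp, full precision carried).
To 3 decimal places, D = 0.288.

0.288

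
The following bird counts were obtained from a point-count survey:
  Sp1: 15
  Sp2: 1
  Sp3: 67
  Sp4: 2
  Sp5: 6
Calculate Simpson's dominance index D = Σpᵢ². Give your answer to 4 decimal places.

Total N = 15+1+67+2+6 = 91, so the proportions are 0.164835, 0.010989, 0.736264, 0.021978, 0.065934 (working shown to 6 dp, full precision carried).
D = 0.164835² + 0.010989² + 0.736264² + 0.021978² + 0.065934² = 0.027171 + 0.000121 + 0.542084 + 0.000483 + 0.004347 = 0.574206.
To 4 decimal places, D = 0.5742.

0.5742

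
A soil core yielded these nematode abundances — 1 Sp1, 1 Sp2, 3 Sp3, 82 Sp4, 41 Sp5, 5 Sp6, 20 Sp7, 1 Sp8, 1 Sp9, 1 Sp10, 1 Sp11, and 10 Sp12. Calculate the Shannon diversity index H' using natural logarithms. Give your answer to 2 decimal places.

Total N = 1+1+3+82+41+5+20+1+1+1+1+10 = 167, so the proportions are 0.006, 0.006, 0.018, 0.491, 0.2455, 0.0299, 0.1198, 0.006, 0.006, 0.006, 0.006, 0.0599 (working shown to 4 dp, full precision carried).
Each pᵢ ln pᵢ term: 0.006×(-5.1180)=-0.0306, 0.006×(-5.1180)=-0.0306, 0.018×(-4.0194)=-0.0722, 0.491×(-0.7113)=-0.3492, 0.2455×(-1.4044)=-0.3448, 0.0299×(-3.5086)=-0.1050, 0.1198×(-2.1223)=-0.2542, 0.006×(-5.1180)=-0.0306, 0.006×(-5.1180)=-0.0306, 0.006×(-5.1180)=-0.0306, 0.006×(-5.1180)=-0.0306, 0.0599×(-2.8154)=-0.1686.
Sum = -1.4779, so H' = 1.48.

1.48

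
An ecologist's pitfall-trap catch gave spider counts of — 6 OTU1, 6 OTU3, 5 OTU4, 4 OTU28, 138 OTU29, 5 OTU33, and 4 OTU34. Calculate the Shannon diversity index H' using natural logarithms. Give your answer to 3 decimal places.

Total N = 6+6+5+4+138+5+4 = 168, so the proportions are 0.03571, 0.03571, 0.02976, 0.02381, 0.82143, 0.02976, 0.02381 (working shown to 5 dp, full precision carried).
Each pᵢ ln pᵢ term: 0.03571×(-3.33220)=-0.11901, 0.03571×(-3.33220)=-0.11901, 0.02976×(-3.51453)=-0.10460, 0.02381×(-3.73767)=-0.08899, 0.82143×(-0.19671)=-0.16158, 0.02976×(-3.51453)=-0.10460, 0.02381×(-3.73767)=-0.08899.
Sum = -0.78678, so H' = 0.787.

0.787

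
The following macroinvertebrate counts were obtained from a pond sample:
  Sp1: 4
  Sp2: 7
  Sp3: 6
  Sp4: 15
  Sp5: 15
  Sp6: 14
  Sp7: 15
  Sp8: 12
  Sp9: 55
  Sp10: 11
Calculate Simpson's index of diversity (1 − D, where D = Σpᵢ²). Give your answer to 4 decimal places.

Total N = 4+7+6+15+15+14+15+12+55+11 = 154, so the proportions are 0.025974, 0.045455, 0.038961, 0.097403, 0.097403, 0.090909, 0.097403, 0.077922, 0.357143, 0.071429 (working shown to 6 dp, full precision carried).
D = 0.025974² + 0.045455² + 0.038961² + 0.097403² + 0.097403² + 0.090909² + 0.097403² + 0.077922² + 0.357143² + 0.071429² = 0.000675 + 0.002066 + 0.001518 + 0.009487 + 0.009487 + 0.008264 + 0.009487 + 0.006072 + 0.127551 + 0.005102 = 0.179710.
So 1 − D = 0.820290, i.e. 0.8203 to 4 decimal places.

0.8203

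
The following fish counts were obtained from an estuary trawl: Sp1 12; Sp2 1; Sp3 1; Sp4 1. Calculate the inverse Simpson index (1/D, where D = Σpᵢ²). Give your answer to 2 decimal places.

Total N = 12+1+1+1 = 15, so the proportions are 0.8, 0.06667, 0.06667, 0.06667 (working shown to 5 dp, full precision carried).
D = 0.8² + 0.06667² + 0.06667² + 0.06667² = 0.64000 + 0.00444 + 0.00444 + 0.00444 = 0.65333.
So 1/D = 1.5306, i.e. 1.53 to 2 decimal places.

1.53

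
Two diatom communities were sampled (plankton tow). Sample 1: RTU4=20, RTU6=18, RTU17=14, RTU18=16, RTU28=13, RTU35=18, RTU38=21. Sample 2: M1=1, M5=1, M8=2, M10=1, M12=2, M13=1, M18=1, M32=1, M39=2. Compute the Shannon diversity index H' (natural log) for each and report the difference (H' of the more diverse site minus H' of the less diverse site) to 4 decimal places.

Sample 1: N=120, proportions 0.166667, 0.15, 0.116667, 0.133333, 0.108333, 0.15, 0.175, giving H' = 1.932862 (working shown to 6 dp, full precision carried).
Sample 2: N=12, proportions 0.083333, 0.083333, 0.166667, 0.083333, 0.166667, 0.083333, 0.083333, 0.083333, 0.166667, giving H' = 2.138333.
Difference = |1.932862 − 2.138333| = 0.205471, i.e. 0.2055 to 4 decimal places.

0.2055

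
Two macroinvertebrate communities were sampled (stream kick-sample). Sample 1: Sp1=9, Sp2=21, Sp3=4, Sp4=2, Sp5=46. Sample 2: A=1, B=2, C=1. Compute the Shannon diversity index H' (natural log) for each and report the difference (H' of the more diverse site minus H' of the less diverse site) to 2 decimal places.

0.11

Sample 1: N=82, proportions 0.10976, 0.2561, 0.04878, 0.02439, 0.56098, giving H' = 1.15356 (working shown to 5 dp, full precision carried).
Sample 2: N=4, proportions 0.25, 0.5, 0.25, giving H' = 1.03972.
Difference = |1.15356 − 1.03972| = 0.11384, i.e. 0.11 to 2 decimal places.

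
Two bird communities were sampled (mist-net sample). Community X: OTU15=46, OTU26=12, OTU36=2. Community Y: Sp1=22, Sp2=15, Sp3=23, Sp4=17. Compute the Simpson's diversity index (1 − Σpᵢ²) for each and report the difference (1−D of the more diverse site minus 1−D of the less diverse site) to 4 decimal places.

Community X: N=60, proportions 0.766667, 0.2, 0.033333, giving 1−D = 0.371111 (working shown to 6 dp, full precision carried).
Community Y: N=77, proportions 0.285714, 0.194805, 0.298701, 0.220779, giving 1−D = 0.742452.
Difference = |0.371111 − 0.742452| = 0.371341, i.e. 0.3713 to 4 decimal places.

0.3713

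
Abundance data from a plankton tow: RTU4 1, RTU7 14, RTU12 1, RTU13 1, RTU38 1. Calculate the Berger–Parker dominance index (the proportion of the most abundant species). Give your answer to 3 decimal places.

0.778

Total N = 1+14+1+1+1 = 18, so the proportions are 0.05556, 0.77778, 0.05556, 0.05556, 0.05556 (working shown to 5 dp, full precision carried).
The largest proportion is 0.77778, i.e. d = 0.778 to 3 decimal places.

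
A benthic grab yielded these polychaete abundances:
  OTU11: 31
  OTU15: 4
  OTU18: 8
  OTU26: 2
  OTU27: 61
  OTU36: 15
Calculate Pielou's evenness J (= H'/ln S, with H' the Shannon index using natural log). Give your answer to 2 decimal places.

0.73

Total N = 31+4+8+2+61+15 = 121, so the proportions are 0.2562, 0.0331, 0.0661, 0.0165, 0.5041, 0.124 (working shown to 4 dp, full precision carried).
H' = −Σ pᵢ ln pᵢ = −((-0.3489) + (-0.1127) + (-0.1796) + (-0.0678) + (-0.3453) + (-0.2588)) = 1.3131.
With S = 6 species, ln S = 1.7918, so J = 1.3131/1.7918 = 0.7329, i.e. 0.73 to 2 decimal places.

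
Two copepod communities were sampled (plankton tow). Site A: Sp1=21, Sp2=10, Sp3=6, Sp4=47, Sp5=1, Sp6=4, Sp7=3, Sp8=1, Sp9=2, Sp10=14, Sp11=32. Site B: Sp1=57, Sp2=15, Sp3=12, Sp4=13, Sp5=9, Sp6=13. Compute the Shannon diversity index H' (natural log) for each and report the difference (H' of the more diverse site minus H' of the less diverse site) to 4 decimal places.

Site A: N=141, proportions 0.1489362, 0.070922, 0.0425532, 0.3333333, 0.0070922, 0.0283688, 0.0212766, 0.0070922, 0.0141844, 0.0992908, 0.2269504, giving H' = 1.8512707 (working shown to 7 dp, full precision carried).
Site B: N=119, proportions 0.4789916, 0.1260504, 0.1008403, 0.1092437, 0.0756303, 0.1092437, giving H' = 1.5240205.
Difference = |1.8512707 − 1.5240205| = 0.3272502, i.e. 0.3273 to 4 decimal places.

0.3273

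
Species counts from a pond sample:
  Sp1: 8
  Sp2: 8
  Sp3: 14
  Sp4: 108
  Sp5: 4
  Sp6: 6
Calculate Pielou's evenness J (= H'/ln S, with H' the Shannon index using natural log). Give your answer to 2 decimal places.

Total N = 8+8+14+108+4+6 = 148, so the proportions are 0.0541, 0.0541, 0.0946, 0.7297, 0.027, 0.0405 (working shown to 4 dp, full precision carried).
H' = −Σ pᵢ ln pᵢ = −((-0.1577) + (-0.1577) + (-0.2231) + (-0.2299) + (-0.0976) + (-0.1300)) = 0.9960.
With S = 6 species, ln S = 1.7918, so J = 0.9960/1.7918 = 0.5559, i.e. 0.56 to 2 decimal places.

0.56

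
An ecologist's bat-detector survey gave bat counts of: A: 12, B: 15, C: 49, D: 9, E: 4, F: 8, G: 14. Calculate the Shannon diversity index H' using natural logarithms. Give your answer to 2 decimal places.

1.65

Total N = 12+15+49+9+4+8+14 = 111, so the proportions are 0.1081, 0.1351, 0.4414, 0.0811, 0.036, 0.0721, 0.1261 (working shown to 4 dp, full precision carried).
Each pᵢ ln pᵢ term: 0.1081×(-2.2246)=-0.2405, 0.1351×(-2.0015)=-0.2705, 0.4414×(-0.8177)=-0.3610, 0.0811×(-2.5123)=-0.2037, 0.036×(-3.3232)=-0.1198, 0.0721×(-2.6301)=-0.1896, 0.1261×(-2.0705)=-0.2611.
Sum = -1.6461, so H' = 1.65.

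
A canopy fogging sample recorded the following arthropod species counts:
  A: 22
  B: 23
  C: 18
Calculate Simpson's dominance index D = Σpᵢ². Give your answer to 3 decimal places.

Total N = 22+23+18 = 63, so the proportions are 0.34921, 0.36508, 0.28571 (working shown to 5 dp, full precision carried).
D = 0.34921² + 0.36508² + 0.28571² = 0.12195 + 0.13328 + 0.08163 = 0.33686.
To 3 decimal places, D = 0.337.

0.337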